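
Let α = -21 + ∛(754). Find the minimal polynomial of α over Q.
m_α(x) = x^3 + 63x^2 + 1323x + 8507

Set β = α + 21 = ∛(754), so β^3 = 754. Then (α + 21)^3 - 754 = 0, i.e. α is a root of g(x) = (x + 21)^3 - 754 = x^3 + 63x^2 + 1323x + 8507. Since g(x) = h(x + 21) where h(x) = x^3 - 754, and h is irreducible over Q (because 754 is not a perfect cube, so h has no rational root, and a monic cubic with no rational root is irreducible), g is also irreducible (irreducibility is preserved under the substitution x → x + 21). Hence m_α(x) = x^3 + 63x^2 + 1323x + 8507.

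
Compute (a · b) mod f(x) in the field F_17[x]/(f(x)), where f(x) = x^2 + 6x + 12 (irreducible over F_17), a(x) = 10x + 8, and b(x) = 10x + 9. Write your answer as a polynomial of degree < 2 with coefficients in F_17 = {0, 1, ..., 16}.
a · b ≡ 12x + 11 (mod f(x))

Multiply in F_17[x]: a(x)·b(x) = (10x + 8)·(10x + 9) = 15x^2 + 4. This has degree ≥ 2, so divide by f(x) over F_17: 15x^2 + 4 = (15)·(x^2 + 6x + 12) + (12x + 11). Hence a·b ≡ 12x + 11 (mod f). (F_17[x]/(f) is a field with 17^2 = 289 elements since f is irreducible of degree 2.)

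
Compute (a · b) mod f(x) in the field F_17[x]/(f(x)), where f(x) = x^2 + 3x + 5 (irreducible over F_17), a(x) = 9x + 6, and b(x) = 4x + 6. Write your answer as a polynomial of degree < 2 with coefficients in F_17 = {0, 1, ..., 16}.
a · b ≡ 4x + 9 (mod f(x))

Multiply in F_17[x]: a(x)·b(x) = (9x + 6)·(4x + 6) = 2x^2 + 10x + 2. This has degree ≥ 2, so divide by f(x) over F_17: 2x^2 + 10x + 2 = (2)·(x^2 + 3x + 5) + (4x + 9). Hence a·b ≡ 4x + 9 (mod f). (F_17[x]/(f) is a field with 17^2 = 289 elements since f is irreducible of degree 2.)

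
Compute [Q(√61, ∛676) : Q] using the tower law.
[Q(√61, ∛676) : Q] = 6

Let L = Q(√61, ∛676). Since Q(√61) ⊂ L and [Q(√61):Q] = 2, the tower law gives 2 | [L:Q]. Likewise Q(∛676) ⊂ L with [Q(∛676):Q] = 3 (because 676 is not a perfect cube), so 3 | [L:Q]. As gcd(2,3) = 1, [L:Q] is divisible by 6. Conversely L is generated over Q by √61 and ∛676, so [L:Q] ≤ 2·3 = 6. Therefore [Q(√61, ∛676) : Q] = 6.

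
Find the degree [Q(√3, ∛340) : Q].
[Q(√3, ∛340) : Q] = 6

Let L = Q(√3, ∛340). Since Q(√3) ⊂ L and [Q(√3):Q] = 2, the tower law gives 2 | [L:Q]. Likewise Q(∛340) ⊂ L with [Q(∛340):Q] = 3 (because 340 is not a perfect cube), so 3 | [L:Q]. As gcd(2,3) = 1, [L:Q] is divisible by 6. Conversely L is generated over Q by √3 and ∛340, so [L:Q] ≤ 2·3 = 6. Therefore [Q(√3, ∛340) : Q] = 6.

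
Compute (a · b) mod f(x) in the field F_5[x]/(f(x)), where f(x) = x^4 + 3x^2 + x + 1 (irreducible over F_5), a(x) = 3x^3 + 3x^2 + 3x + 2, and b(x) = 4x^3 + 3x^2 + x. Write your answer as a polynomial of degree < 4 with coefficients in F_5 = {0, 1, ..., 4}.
a · b ≡ 2x^2 + 3x + 2 (mod f(x))

Multiply in F_5[x]: a(x)·b(x) = (3x^3 + 3x^2 + 3x + 2)·(4x^3 + 3x^2 + x) = 2x^6 + x^5 + 4x^4 + 4x^2 + 2x. This has degree ≥ 4, so divide by f(x) over F_5: 2x^6 + x^5 + 4x^4 + 4x^2 + 2x = (2x^2 + x + 3)·(x^4 + 3x^2 + x + 1) + (2x^2 + 3x + 2). Hence a·b ≡ 2x^2 + 3x + 2 (mod f). (F_5[x]/(f) is a field with 5^4 = 625 elements since f is irreducible of degree 4.)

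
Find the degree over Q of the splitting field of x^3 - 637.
[K : Q] = 6

The roots of x^3 - 637 are ∛637, ω∛637, ω^2∛637 where ω = e^(2πi/3) is a primitive cube root of unity, so K = Q(∛637, ω). Now [Q(∛637):Q] = 3 (since 637 is not a perfect cube, x^3 - 637 is irreducible) and [Q(ω):Q] = 2. Both 2 and 3 divide [K:Q], and [K:Q] ≤ 3·2 = 6, so [K:Q] = 6. (Equivalently: Q(∛637) ⊂ R but ω ∉ R, so [K : Q(∛637)] = 2.)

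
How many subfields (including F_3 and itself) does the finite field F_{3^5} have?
F_{3^5} has 2 subfields

The subfields of F_{p^n} are exactly the fields F_{p^d} for d | n (each is the fixed field of the unique index-d subgroup of Gal(F_{p^n}/F_p) ≅ Z/nZ). The divisors of n = 5 are {1, 5}, giving 2 subfields: F_{3^1}, F_{3^5}.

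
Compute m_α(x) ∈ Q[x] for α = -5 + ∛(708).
m_α(x) = x^3 + 15x^2 + 75x - 583

Set β = α + 5 = ∛(708), so β^3 = 708. Then (α + 5)^3 - 708 = 0, i.e. α is a root of g(x) = (x + 5)^3 - 708 = x^3 + 15x^2 + 75x - 583. Since g(x) = h(x + 5) where h(x) = x^3 - 708, and h is irreducible over Q (because 708 is not a perfect cube, so h has no rational root, and a monic cubic with no rational root is irreducible), g is also irreducible (irreducibility is preserved under the substitution x → x + 5). Hence m_α(x) = x^3 + 15x^2 + 75x - 583.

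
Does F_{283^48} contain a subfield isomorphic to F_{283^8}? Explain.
Yes: F_{283^8} is a subfield of F_{283^48}

F_{p^m} embeds in F_{p^n} iff m | n (since F_{p^n} is the splitting field of x^(p^n) - x, and F_{p^m} ⊂ F_{p^n} forces p^n to be a power of p^m, i.e. m | n; conversely if m | n then every root of x^(p^m) - x is a root of x^(p^n) - x). Here 8 | 48 (since 48 = 6·8), so F_{283^8} is a subfield of F_{283^48}, and [F_{283^48} : F_{283^8}] = 48/8 = 6.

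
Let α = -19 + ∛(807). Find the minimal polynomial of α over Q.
m_α(x) = x^3 + 57x^2 + 1083x + 6052

Set β = α + 19 = ∛(807), so β^3 = 807. Then (α + 19)^3 - 807 = 0, i.e. α is a root of g(x) = (x + 19)^3 - 807 = x^3 + 57x^2 + 1083x + 6052. Since g(x) = h(x + 19) where h(x) = x^3 - 807, and h is irreducible over Q (because 807 is not a perfect cube, so h has no rational root, and a monic cubic with no rational root is irreducible), g is also irreducible (irreducibility is preserved under the substitution x → x + 19). Hence m_α(x) = x^3 + 57x^2 + 1083x + 6052.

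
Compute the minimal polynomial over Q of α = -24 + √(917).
m_α(x) = x^2 + 48x - 341

From α + 24 = √(917), squaring gives (α + 24)^2 = 917, i.e. α^2 + 48α + 576 = 917, so α^2 + 48α - 341 = 0. The discriminant of x^2 + 48x - 341 is (48)^2 - 4·(-341) = 2304 + 1364 = 3668, and 4·(917) is not a perfect square in Q since 917 is squarefree and ≠ 1. Hence x^2 + 48x - 341 is irreducible over Q and is the minimal polynomial of α.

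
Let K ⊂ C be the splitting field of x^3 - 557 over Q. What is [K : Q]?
[K : Q] = 6

The roots of x^3 - 557 are ∛557, ω∛557, ω^2∛557 where ω = e^(2πi/3) is a primitive cube root of unity, so K = Q(∛557, ω). Now [Q(∛557):Q] = 3 (since 557 is not a perfect cube, x^3 - 557 is irreducible) and [Q(ω):Q] = 2. Both 2 and 3 divide [K:Q], and [K:Q] ≤ 3·2 = 6, so [K:Q] = 6. (Equivalently: Q(∛557) ⊂ R but ω ∉ R, so [K : Q(∛557)] = 2.)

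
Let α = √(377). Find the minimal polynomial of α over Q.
m_α(x) = x^2 - 377

α satisfies α^2 - 377 = 0, so x^2 - 377 annihilates α. Since d = 377 is squarefree and ≠ 1, it is not a perfect square in Q, so x^2 - 377 has no rational root and is therefore irreducible over Q (a degree-2 polynomial over a field is irreducible iff it has no root). Hence m_α(x) = x^2 - 377.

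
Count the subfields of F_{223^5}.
F_{223^5} has 2 subfields

The subfields of F_{p^n} are exactly the fields F_{p^d} for d | n (each is the fixed field of the unique index-d subgroup of Gal(F_{p^n}/F_p) ≅ Z/nZ). The divisors of n = 5 are {1, 5}, giving 2 subfields: F_{223^1}, F_{223^5}.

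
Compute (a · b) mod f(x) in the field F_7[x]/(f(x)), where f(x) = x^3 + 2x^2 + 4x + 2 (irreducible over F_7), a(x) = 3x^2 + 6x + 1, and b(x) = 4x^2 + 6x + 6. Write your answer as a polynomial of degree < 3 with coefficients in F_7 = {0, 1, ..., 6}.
a · b ≡ 2x^2 + 2x + 5 (mod f(x))

Multiply in F_7[x]: a(x)·b(x) = (3x^2 + 6x + 1)·(4x^2 + 6x + 6) = 5x^4 + 2x^2 + 6. This has degree ≥ 3, so divide by f(x) over F_7: 5x^4 + 2x^2 + 6 = (5x + 4)·(x^3 + 2x^2 + 4x + 2) + (2x^2 + 2x + 5). Hence a·b ≡ 2x^2 + 2x + 5 (mod f). (F_7[x]/(f) is a field with 7^3 = 343 elements since f is irreducible of degree 3.)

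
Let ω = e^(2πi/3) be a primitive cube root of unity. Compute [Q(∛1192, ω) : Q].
[Q(∛1192, ω) : Q] = 6

[Q(∛1192):Q] = 3 (min poly x^3 - 1192, irreducible since 1192 is not a perfect cube). [Q(ω):Q] = 2 (min poly x^2 + x + 1). Since Q(∛1192) ⊂ R and ω ∉ R, we have ω ∉ Q(∛1192), so x^2 + x + 1 remains irreducible over Q(∛1192) and [Q(∛1192, ω) : Q(∛1192)] = 2. By the tower law, [Q(∛1192, ω) : Q] = 3 · 2 = 6. (In fact Q(∛1192, ω) is the splitting field of x^3 - 1192 over Q.)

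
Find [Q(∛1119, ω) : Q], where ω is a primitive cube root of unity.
[Q(∛1119, ω) : Q] = 6

[Q(∛1119):Q] = 3 (min poly x^3 - 1119, irreducible since 1119 is not a perfect cube). [Q(ω):Q] = 2 (min poly x^2 + x + 1). Since Q(∛1119) ⊂ R and ω ∉ R, we have ω ∉ Q(∛1119), so x^2 + x + 1 remains irreducible over Q(∛1119) and [Q(∛1119, ω) : Q(∛1119)] = 2. By the tower law, [Q(∛1119, ω) : Q] = 3 · 2 = 6. (In fact Q(∛1119, ω) is the splitting field of x^3 - 1119 over Q.)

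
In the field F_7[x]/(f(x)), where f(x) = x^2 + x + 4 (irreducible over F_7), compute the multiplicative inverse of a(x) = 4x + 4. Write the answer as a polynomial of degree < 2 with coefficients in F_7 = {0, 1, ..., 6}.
a(x)^(-1) ≡ 3x (mod f(x))

Since f is irreducible over F_7, F_7[x]/(f) is a field and a(x) ≠ 0 has an inverse. Apply the extended Euclidean algorithm to f(x) and a(x) in F_7[x]: f(x) = (2x)·a(x) + (4). The last nonzero remainder is the constant 4 = gcd(f, a) in F_7. Back-substituting through the division chain expresses 4 = s(x)·a(x) + t(x)·f(x) with s(x) ≡ 5x (mod f), so (5x)·a(x) ≡ 4 (mod f). Multiplying by 4^(-1) ≡ 2 in F_7 gives a(x)^(-1) ≡ 2·(5x) ≡ 3x (mod f). Check: (4x + 4)·(3x) = 5x^2 + 5x ≡ 1 (mod x^2 + x + 4).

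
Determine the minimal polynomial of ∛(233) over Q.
m_α(x) = x^3 - 233

α satisfies α^3 = 233, so x^3 - 233 annihilates α. By the rational root test, a rational root p/q (in lowest terms) of x^3 - 233 would satisfy p^3 = 233 q^3, forcing q = 1 and p^3 = 233; but 233 is not a perfect cube, contradiction. A monic cubic over Q with no rational root is irreducible (any nontrivial factorization would include a linear factor). Hence x^3 - 233 is the minimal polynomial of α, and in particular [Q(α):Q] = 3.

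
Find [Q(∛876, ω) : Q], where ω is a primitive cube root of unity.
[Q(∛876, ω) : Q] = 6

[Q(∛876):Q] = 3 (min poly x^3 - 876, irreducible since 876 is not a perfect cube). [Q(ω):Q] = 2 (min poly x^2 + x + 1). Since Q(∛876) ⊂ R and ω ∉ R, we have ω ∉ Q(∛876), so x^2 + x + 1 remains irreducible over Q(∛876) and [Q(∛876, ω) : Q(∛876)] = 2. By the tower law, [Q(∛876, ω) : Q] = 3 · 2 = 6. (In fact Q(∛876, ω) is the splitting field of x^3 - 876 over Q.)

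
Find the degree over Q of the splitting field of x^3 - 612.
[K : Q] = 6

The roots of x^3 - 612 are ∛612, ω∛612, ω^2∛612 where ω = e^(2πi/3) is a primitive cube root of unity, so K = Q(∛612, ω). Now [Q(∛612):Q] = 3 (since 612 is not a perfect cube, x^3 - 612 is irreducible) and [Q(ω):Q] = 2. Both 2 and 3 divide [K:Q], and [K:Q] ≤ 3·2 = 6, so [K:Q] = 6. (Equivalently: Q(∛612) ⊂ R but ω ∉ R, so [K : Q(∛612)] = 2.)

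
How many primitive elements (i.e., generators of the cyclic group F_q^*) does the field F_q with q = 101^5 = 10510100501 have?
There are φ(10510100500) = 4057200000 primitive elements

F_q^* is cyclic of order q - 1 = 10510100500. A cyclic group of order m has exactly φ(m) generators. Here m = 10510100500 = 2^2 · 5^3 · 31 · 491 · 1381, so the number of primitive elements is φ(10510100500) = 4057200000.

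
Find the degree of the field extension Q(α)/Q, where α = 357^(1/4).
[Q(α):Q] = 4

α is a root of x^4 - 357. By Eisenstein's criterion at the prime p = 3 (which divides the constant term 357 but p^2 = 9 does not, since 357 is squarefree), x^4 - 357 is irreducible over Q. Hence [Q(α):Q] = 4.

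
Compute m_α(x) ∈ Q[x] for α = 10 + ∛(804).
m_α(x) = x^3 - 30x^2 + 300x - 1804

Set β = α - 10 = ∛(804), so β^3 = 804. Then (α - 10)^3 - 804 = 0, i.e. α is a root of g(x) = (x - 10)^3 - 804 = x^3 - 30x^2 + 300x - 1804. Since g(x) = h(x - 10) where h(x) = x^3 - 804, and h is irreducible over Q (because 804 is not a perfect cube, so h has no rational root, and a monic cubic with no rational root is irreducible), g is also irreducible (irreducibility is preserved under the substitution x → x - 10). Hence m_α(x) = x^3 - 30x^2 + 300x - 1804.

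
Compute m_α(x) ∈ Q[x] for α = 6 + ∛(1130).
m_α(x) = x^3 - 18x^2 + 108x - 1346

Set β = α - 6 = ∛(1130), so β^3 = 1130. Then (α - 6)^3 - 1130 = 0, i.e. α is a root of g(x) = (x - 6)^3 - 1130 = x^3 - 18x^2 + 108x - 1346. Since g(x) = h(x - 6) where h(x) = x^3 - 1130, and h is irreducible over Q (because 1130 is not a perfect cube, so h has no rational root, and a monic cubic with no rational root is irreducible), g is also irreducible (irreducibility is preserved under the substitution x → x - 6). Hence m_α(x) = x^3 - 18x^2 + 108x - 1346.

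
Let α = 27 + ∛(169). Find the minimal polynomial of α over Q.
m_α(x) = x^3 - 81x^2 + 2187x - 19852

Set β = α - 27 = ∛(169), so β^3 = 169. Then (α - 27)^3 - 169 = 0, i.e. α is a root of g(x) = (x - 27)^3 - 169 = x^3 - 81x^2 + 2187x - 19852. Since g(x) = h(x - 27) where h(x) = x^3 - 169, and h is irreducible over Q (because 169 is not a perfect cube, so h has no rational root, and a monic cubic with no rational root is irreducible), g is also irreducible (irreducibility is preserved under the substitution x → x - 27). Hence m_α(x) = x^3 - 81x^2 + 2187x - 19852.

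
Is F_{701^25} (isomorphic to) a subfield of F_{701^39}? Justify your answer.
No: F_{701^25} is not a subfield of F_{701^39}

F_{p^m} embeds in F_{p^n} iff m | n. Here 25 ∤ 39 (since 39 = 1·25 + 14 with remainder 14 ≠ 0), so F_{701^25} is not a subfield of F_{701^39}. Equivalently: if it were, the tower law would give 25 = [F_{701^25}:F_701] dividing [F_{701^39}:F_701] = 39, contradiction.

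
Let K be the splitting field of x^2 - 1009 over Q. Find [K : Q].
[K : Q] = 2

f(x) = x^2 - 1009 factors as (x - √1009)(x + √1009). The splitting field is K = Q(√1009). Since 1009 is squarefree and > 1, it is not a perfect square, so x^2 - 1009 is irreducible over Q and [Q(√1009) : Q] = 2. Hence [K : Q] = 2.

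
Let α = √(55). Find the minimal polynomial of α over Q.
m_α(x) = x^2 - 55

α satisfies α^2 - 55 = 0, so x^2 - 55 annihilates α. Since d = 55 is squarefree and ≠ 1, it is not a perfect square in Q, so x^2 - 55 has no rational root and is therefore irreducible over Q (a degree-2 polynomial over a field is irreducible iff it has no root). Hence m_α(x) = x^2 - 55.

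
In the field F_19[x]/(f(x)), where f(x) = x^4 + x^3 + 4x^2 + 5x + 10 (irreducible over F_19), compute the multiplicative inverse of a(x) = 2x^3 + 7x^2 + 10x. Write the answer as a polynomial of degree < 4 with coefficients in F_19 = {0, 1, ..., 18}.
a(x)^(-1) ≡ 8x^3 + 6x^2 + 15x + 13 (mod f(x))

Since f is irreducible over F_19, F_19[x]/(f) is a field and a(x) ≠ 0 has an inverse. Apply the extended Euclidean algorithm to f(x) and a(x) in F_19[x]: f(x) = (10x + 13)·a(x) + (3x^2 + 8x + 10);  a(x) = (7x + 9)·(3x^2 + 8x + 10) + (x + 5);  (3x^2 + 8x + 10) = (3x + 12)·(x + 5) + (7). The last nonzero remainder is the constant 7 = gcd(f, a) in F_19. Back-substituting through the division chain expresses 7 = s(x)·a(x) + t(x)·f(x) with s(x) ≡ 18x^3 + 4x^2 + 10x + 15 (mod f), so (18x^3 + 4x^2 + 10x + 15)·a(x) ≡ 7 (mod f). Multiplying by 7^(-1) ≡ 11 in F_19 gives a(x)^(-1) ≡ 11·(18x^3 + 4x^2 + 10x + 15) ≡ 8x^3 + 6x^2 + 15x + 13 (mod f). Check: (2x^3 + 7x^2 + 10x)·(8x^3 + 6x^2 + 15x + 13) = 16x^6 + 11x^5 + x^3 + 13x^2 + 16x ≡ 1 (mod x^4 + x^3 + 4x^2 + 5x + 10).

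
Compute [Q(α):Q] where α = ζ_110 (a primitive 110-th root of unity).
[Q(α):Q] = 40

The minimal polynomial of ζ_110 over Q is the 110-th cyclotomic polynomial Φ_110(x), which is irreducible over Q and has degree φ(110) = 40. Hence [Q(α):Q] = φ(110) = 40.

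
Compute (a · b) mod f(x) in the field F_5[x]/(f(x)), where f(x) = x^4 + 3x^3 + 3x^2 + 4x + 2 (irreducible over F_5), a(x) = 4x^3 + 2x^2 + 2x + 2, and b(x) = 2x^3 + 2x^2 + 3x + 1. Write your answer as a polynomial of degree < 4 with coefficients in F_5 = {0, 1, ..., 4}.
a · b ≡ x^3 + 3x^2 + 4x + 3 (mod f(x))

Multiply in F_5[x]: a(x)·b(x) = (4x^3 + 2x^2 + 2x + 2)·(2x^3 + 2x^2 + 3x + 1) = 3x^6 + 2x^5 + 3x^3 + 2x^2 + 3x + 2. This has degree ≥ 4, so divide by f(x) over F_5: 3x^6 + 2x^5 + 3x^3 + 2x^2 + 3x + 2 = (3x^2 + 3x + 2)·(x^4 + 3x^3 + 3x^2 + 4x + 2) + (x^3 + 3x^2 + 4x + 3). Hence a·b ≡ x^3 + 3x^2 + 4x + 3 (mod f). (F_5[x]/(f) is a field with 5^4 = 625 elements since f is irreducible of degree 4.)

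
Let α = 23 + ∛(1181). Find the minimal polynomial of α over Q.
m_α(x) = x^3 - 69x^2 + 1587x - 13348

Set β = α - 23 = ∛(1181), so β^3 = 1181. Then (α - 23)^3 - 1181 = 0, i.e. α is a root of g(x) = (x - 23)^3 - 1181 = x^3 - 69x^2 + 1587x - 13348. Since g(x) = h(x - 23) where h(x) = x^3 - 1181, and h is irreducible over Q (because 1181 is not a perfect cube, so h has no rational root, and a monic cubic with no rational root is irreducible), g is also irreducible (irreducibility is preserved under the substitution x → x - 23). Hence m_α(x) = x^3 - 69x^2 + 1587x - 13348.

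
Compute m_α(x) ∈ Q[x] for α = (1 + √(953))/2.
m_α(x) = x^2 - x - 238

From 2α - 1 = √(953), squaring gives (2α - 1)^2 = 953, i.e. 4α^2 - 4α + 1 = 953, so α^2 - α + (1 - 953)/4 = 0. Since 953 ≡ 1 (mod 4), (1 - 953)/4 = -238 ∈ Z. The polynomial x^2 - x - 238 has discriminant 1 - 4·(-238) = 953, which is not a perfect square in Q (d = 953 is squarefree and ≠ 1), so x^2 - x - 238 is irreducible over Q. It is the minimal polynomial of α.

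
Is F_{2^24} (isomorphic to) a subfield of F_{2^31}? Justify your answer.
No: F_{2^24} is not a subfield of F_{2^31}

F_{p^m} embeds in F_{p^n} iff m | n. Here 24 ∤ 31 (since 31 = 1·24 + 7 with remainder 7 ≠ 0), so F_{2^24} is not a subfield of F_{2^31}. Equivalently: if it were, the tower law would give 24 = [F_{2^24}:F_2] dividing [F_{2^31}:F_2] = 31, contradiction.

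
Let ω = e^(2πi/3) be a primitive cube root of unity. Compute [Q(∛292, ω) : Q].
[Q(∛292, ω) : Q] = 6

[Q(∛292):Q] = 3 (min poly x^3 - 292, irreducible since 292 is not a perfect cube). [Q(ω):Q] = 2 (min poly x^2 + x + 1). Since Q(∛292) ⊂ R and ω ∉ R, we have ω ∉ Q(∛292), so x^2 + x + 1 remains irreducible over Q(∛292) and [Q(∛292, ω) : Q(∛292)] = 2. By the tower law, [Q(∛292, ω) : Q] = 3 · 2 = 6. (In fact Q(∛292, ω) is the splitting field of x^3 - 292 over Q.)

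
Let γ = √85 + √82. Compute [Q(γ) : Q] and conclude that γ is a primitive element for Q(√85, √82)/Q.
[Q(γ) : Q] = 4 (equivalently, Q(γ) = Q(√85, √82))

Obviously Q(γ) ⊆ Q(√85, √82), and [Q(√85, √82):Q] = 4 (since 85, 82 are distinct squarefree integers > 1 with 6970 not a perfect square). To show equality we compute the minimal polynomial of γ. From γ = √85 + √82: γ^2 = 85 + 2√(6970) + 82 = 167 + 2√(6970), so γ^2 - 167 = 2√(6970); squaring, (γ^2 - 167)^2 = 4·6970, i.e. γ^4 - 334γ^2 + 27889 - 27880 = 0, i.e. γ^4 - 334γ^2 + 9 = 0. So γ is a root of x^4 - 334x^2 + 9. This polynomial is irreducible over Q: it has no rational root (each ±√85 ± √82 is irrational), and any factorization into two quadratics over Q would force √(6970) ∈ Q (pairing opposite roots) or √85, √82 ∈ Q (other pairings), all impossible. Hence [Q(γ):Q] = 4 = [Q(√85, √82):Q], so Q(γ) = Q(√85, √82).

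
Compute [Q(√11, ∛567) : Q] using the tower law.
[Q(√11, ∛567) : Q] = 6

Let L = Q(√11, ∛567). Since Q(√11) ⊂ L and [Q(√11):Q] = 2, the tower law gives 2 | [L:Q]. Likewise Q(∛567) ⊂ L with [Q(∛567):Q] = 3 (because 567 is not a perfect cube), so 3 | [L:Q]. As gcd(2,3) = 1, [L:Q] is divisible by 6. Conversely L is generated over Q by √11 and ∛567, so [L:Q] ≤ 2·3 = 6. Therefore [Q(√11, ∛567) : Q] = 6.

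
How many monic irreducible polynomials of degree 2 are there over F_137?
There are 9316 monic irreducible polynomials of degree 2 over F_137

Each element of F_{137^2} that lies in no proper subfield is a root of exactly one monic irreducible of degree 2 over F_137, and each such polynomial has 2 distinct roots in F_{137^2}. By Möbius inversion the count is N_137(2) = (1/2) Σ_{d|2} μ(2/d) · 137^d = (1/2)(μ(2)·137^1 + μ(1)·137^2) = 18632/2 = 9316.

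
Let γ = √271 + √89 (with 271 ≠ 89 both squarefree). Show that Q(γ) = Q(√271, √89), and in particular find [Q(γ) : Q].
[Q(γ) : Q] = 4 (equivalently, Q(γ) = Q(√271, √89))

Obviously Q(γ) ⊆ Q(√271, √89), and [Q(√271, √89):Q] = 4 (since 271, 89 are distinct squarefree integers > 1 with 24119 not a perfect square). To show equality we compute the minimal polynomial of γ. From γ = √271 + √89: γ^2 = 271 + 2√(24119) + 89 = 360 + 2√(24119), so γ^2 - 360 = 2√(24119); squaring, (γ^2 - 360)^2 = 4·24119, i.e. γ^4 - 720γ^2 + 129600 - 96476 = 0, i.e. γ^4 - 720γ^2 + 33124 = 0. So γ is a root of x^4 - 720x^2 + 33124. This polynomial is irreducible over Q: it has no rational root (each ±√271 ± √89 is irrational), and any factorization into two quadratics over Q would force √(24119) ∈ Q (pairing opposite roots) or √271, √89 ∈ Q (other pairings), all impossible. Hence [Q(γ):Q] = 4 = [Q(√271, √89):Q], so Q(γ) = Q(√271, √89).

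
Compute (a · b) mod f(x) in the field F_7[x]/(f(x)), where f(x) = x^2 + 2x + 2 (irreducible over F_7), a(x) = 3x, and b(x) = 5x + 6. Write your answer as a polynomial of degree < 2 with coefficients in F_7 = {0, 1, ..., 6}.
a · b ≡ 2x + 5 (mod f(x))

Multiply in F_7[x]: a(x)·b(x) = (3x)·(5x + 6) = x^2 + 4x. This has degree ≥ 2, so divide by f(x) over F_7: x^2 + 4x = (1)·(x^2 + 2x + 2) + (2x + 5). Hence a·b ≡ 2x + 5 (mod f). (F_7[x]/(f) is a field with 7^2 = 49 elements since f is irreducible of degree 2.)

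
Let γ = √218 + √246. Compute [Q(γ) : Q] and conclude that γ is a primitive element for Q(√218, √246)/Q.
[Q(γ) : Q] = 4 (equivalently, Q(γ) = Q(√218, √246))

Obviously Q(γ) ⊆ Q(√218, √246), and [Q(√218, √246):Q] = 4 (since 218, 246 are distinct squarefree integers > 1 with 53628 not a perfect square). To show equality we compute the minimal polynomial of γ. From γ = √218 + √246: γ^2 = 218 + 2√(53628) + 246 = 464 + 2√(53628), so γ^2 - 464 = 2√(53628); squaring, (γ^2 - 464)^2 = 4·53628, i.e. γ^4 - 928γ^2 + 215296 - 214512 = 0, i.e. γ^4 - 928γ^2 + 784 = 0. So γ is a root of x^4 - 928x^2 + 784. This polynomial is irreducible over Q: it has no rational root (each ±√218 ± √246 is irrational), and any factorization into two quadratics over Q would force √(53628) ∈ Q (pairing opposite roots) or √218, √246 ∈ Q (other pairings), all impossible. Hence [Q(γ):Q] = 4 = [Q(√218, √246):Q], so Q(γ) = Q(√218, √246).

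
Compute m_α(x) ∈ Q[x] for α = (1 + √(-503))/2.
m_α(x) = x^2 - x + 126

From 2α - 1 = √(-503), squaring gives (2α - 1)^2 = -503, i.e. 4α^2 - 4α + 1 = -503, so α^2 - α + (1 + 503)/4 = 0. Since -503 ≡ 1 (mod 4), (1 + 503)/4 = 126 ∈ Z. The polynomial x^2 - x + 126 has discriminant 1 - 4·(126) = -503, which is not a perfect square in Q (d = -503 is squarefree and ≠ 1), so x^2 - x + 126 is irreducible over Q. It is the minimal polynomial of α.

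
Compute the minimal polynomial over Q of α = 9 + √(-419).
m_α(x) = x^2 - 18x + 500

From α - 9 = √(-419), squaring gives (α - 9)^2 = -419, i.e. α^2 - 18α + 81 = -419, so α^2 - 18α + 500 = 0. The discriminant of x^2 - 18x + 500 is (-18)^2 - 4·(500) = 324 - 2000 = -1676, and 4·(-419) is not a perfect square in Q since -419 is squarefree and ≠ 1. Hence x^2 - 18x + 500 is irreducible over Q and is the minimal polynomial of α.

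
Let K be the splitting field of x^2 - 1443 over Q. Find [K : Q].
[K : Q] = 2

f(x) = x^2 - 1443 factors as (x - √1443)(x + √1443). The splitting field is K = Q(√1443). Since 1443 is squarefree and > 1, it is not a perfect square, so x^2 - 1443 is irreducible over Q and [Q(√1443) : Q] = 2. Hence [K : Q] = 2.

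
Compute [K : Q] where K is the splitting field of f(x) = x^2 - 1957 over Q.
[K : Q] = 2

f(x) = x^2 - 1957 factors as (x - √1957)(x + √1957). The splitting field is K = Q(√1957). Since 1957 is squarefree and > 1, it is not a perfect square, so x^2 - 1957 is irreducible over Q and [Q(√1957) : Q] = 2. Hence [K : Q] = 2.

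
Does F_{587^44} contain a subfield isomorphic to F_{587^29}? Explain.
No: F_{587^29} is not a subfield of F_{587^44}

F_{p^m} embeds in F_{p^n} iff m | n. Here 29 ∤ 44 (since 44 = 1·29 + 15 with remainder 15 ≠ 0), so F_{587^29} is not a subfield of F_{587^44}. Equivalently: if it were, the tower law would give 29 = [F_{587^29}:F_587] dividing [F_{587^44}:F_587] = 44, contradiction.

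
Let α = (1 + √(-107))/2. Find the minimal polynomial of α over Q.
m_α(x) = x^2 - x + 27

From 2α - 1 = √(-107), squaring gives (2α - 1)^2 = -107, i.e. 4α^2 - 4α + 1 = -107, so α^2 - α + (1 + 107)/4 = 0. Since -107 ≡ 1 (mod 4), (1 + 107)/4 = 27 ∈ Z. The polynomial x^2 - x + 27 has discriminant 1 - 4·(27) = -107, which is not a perfect square in Q (d = -107 is squarefree and ≠ 1), so x^2 - x + 27 is irreducible over Q. It is the minimal polynomial of α.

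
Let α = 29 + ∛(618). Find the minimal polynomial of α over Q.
m_α(x) = x^3 - 87x^2 + 2523x - 25007

Set β = α - 29 = ∛(618), so β^3 = 618. Then (α - 29)^3 - 618 = 0, i.e. α is a root of g(x) = (x - 29)^3 - 618 = x^3 - 87x^2 + 2523x - 25007. Since g(x) = h(x - 29) where h(x) = x^3 - 618, and h is irreducible over Q (because 618 is not a perfect cube, so h has no rational root, and a monic cubic with no rational root is irreducible), g is also irreducible (irreducibility is preserved under the substitution x → x - 29). Hence m_α(x) = x^3 - 87x^2 + 2523x - 25007.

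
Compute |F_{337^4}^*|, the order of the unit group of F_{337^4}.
|F_{337^4}^*| = 12897917760

F_{337^4} has 337^4 = 12897917761 elements; its multiplicative group consists of all nonzero elements, so |F_{337^4}^*| = 12897917761 - 1 = 12897917760. (It is cyclic since any finite subgroup of the multiplicative group of a field is cyclic.)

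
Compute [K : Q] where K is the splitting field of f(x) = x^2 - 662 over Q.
[K : Q] = 2

f(x) = x^2 - 662 factors as (x - √662)(x + √662). The splitting field is K = Q(√662). Since 662 is squarefree and > 1, it is not a perfect square, so x^2 - 662 is irreducible over Q and [Q(√662) : Q] = 2. Hence [K : Q] = 2.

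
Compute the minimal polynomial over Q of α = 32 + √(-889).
m_α(x) = x^2 - 64x + 1913

From α - 32 = √(-889), squaring gives (α - 32)^2 = -889, i.e. α^2 - 64α + 1024 = -889, so α^2 - 64α + 1913 = 0. The discriminant of x^2 - 64x + 1913 is (-64)^2 - 4·(1913) = 4096 - 7652 = -3556, and 4·(-889) is not a perfect square in Q since -889 is squarefree and ≠ 1. Hence x^2 - 64x + 1913 is irreducible over Q and is the minimal polynomial of α.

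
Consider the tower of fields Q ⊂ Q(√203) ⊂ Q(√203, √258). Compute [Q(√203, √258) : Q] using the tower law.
[Q(√203, √258) : Q] = 4

[Q(√203):Q] = 2 (min poly x^2 - 203, irreducible since 203 is squarefree > 1). For the top step, suppose √258 ∈ Q(√203), say √258 = c + d√203 with c, d ∈ Q. Squaring: 258 = c^2 + 203d^2 + 2cd√203. Since √203 ∉ Q this forces 2cd = 0. If d = 0 then √258 = c ∈ Q, contradicting 258 squarefree > 1. If c = 0 then 258 = 203d^2, so 203·258 = (203d)^2 is a perfect square in Q — but 203·258 = 52374 is not a perfect square (since 203 and 258 are distinct squarefree integers). Contradiction. Hence √258 ∉ Q(√203), so x^2 - 258 stays irreducible over Q(√203) and [Q(√203, √258) : Q(√203)] = 2. By the tower law, [Q(√203, √258) : Q] = 2 · 2 = 4.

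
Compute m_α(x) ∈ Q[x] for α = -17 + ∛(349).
m_α(x) = x^3 + 51x^2 + 867x + 4564

Set β = α + 17 = ∛(349), so β^3 = 349. Then (α + 17)^3 - 349 = 0, i.e. α is a root of g(x) = (x + 17)^3 - 349 = x^3 + 51x^2 + 867x + 4564. Since g(x) = h(x + 17) where h(x) = x^3 - 349, and h is irreducible over Q (because 349 is not a perfect cube, so h has no rational root, and a monic cubic with no rational root is irreducible), g is also irreducible (irreducibility is preserved under the substitution x → x + 17). Hence m_α(x) = x^3 + 51x^2 + 867x + 4564.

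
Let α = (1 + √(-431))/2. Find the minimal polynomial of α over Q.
m_α(x) = x^2 - x + 108

From 2α - 1 = √(-431), squaring gives (2α - 1)^2 = -431, i.e. 4α^2 - 4α + 1 = -431, so α^2 - α + (1 + 431)/4 = 0. Since -431 ≡ 1 (mod 4), (1 + 431)/4 = 108 ∈ Z. The polynomial x^2 - x + 108 has discriminant 1 - 4·(108) = -431, which is not a perfect square in Q (d = -431 is squarefree and ≠ 1), so x^2 - x + 108 is irreducible over Q. It is the minimal polynomial of α.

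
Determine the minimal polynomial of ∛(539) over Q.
m_α(x) = x^3 - 539

α satisfies α^3 = 539, so x^3 - 539 annihilates α. By the rational root test, a rational root p/q (in lowest terms) of x^3 - 539 would satisfy p^3 = 539 q^3, forcing q = 1 and p^3 = 539; but 539 is not a perfect cube, contradiction. A monic cubic over Q with no rational root is irreducible (any nontrivial factorization would include a linear factor). Hence x^3 - 539 is the minimal polynomial of α, and in particular [Q(α):Q] = 3.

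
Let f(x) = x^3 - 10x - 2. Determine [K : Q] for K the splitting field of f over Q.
[K : Q] = 6

By the rational root test, any rational root of the monic integer polynomial f(x) = x^3 - 10x - 2 must be an integer dividing the constant term -2, i.e. one of ±{1, 2}. Evaluating: f(1) = -11, f(-1) = 7, f(2) = -14, f(-2) = 10; none is 0, so f has no rational root and is therefore irreducible over Q (a cubic with no linear factor over a field is irreducible). For an irreducible cubic, the Galois group is A_3 or S_3 according as the discriminant disc(f) = -4a^3 - 27b^2 = -4·(-10)^3 - 27·(-2)^2 = 3892 is or is not a square in Q. Here disc(f) = 3892 is not a perfect square in Q, so the Galois group of f over Q is not contained in A_3 and must be all of S_3. The splitting field has degree |S_3| = 6 over Q, so [K : Q] = 6.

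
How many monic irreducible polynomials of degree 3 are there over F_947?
There are 283092392 monic irreducible polynomials of degree 3 over F_947

Each element of F_{947^3} that lies in no proper subfield is a root of exactly one monic irreducible of degree 3 over F_947, and each such polynomial has 3 distinct roots in F_{947^3}. By Möbius inversion the count is N_947(3) = (1/3) Σ_{d|3} μ(3/d) · 947^d = (1/3)(μ(3)·947^1 + μ(1)·947^3) = 849277176/3 = 283092392.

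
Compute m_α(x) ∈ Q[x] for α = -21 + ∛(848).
m_α(x) = x^3 + 63x^2 + 1323x + 8413

Set β = α + 21 = ∛(848), so β^3 = 848. Then (α + 21)^3 - 848 = 0, i.e. α is a root of g(x) = (x + 21)^3 - 848 = x^3 + 63x^2 + 1323x + 8413. Since g(x) = h(x + 21) where h(x) = x^3 - 848, and h is irreducible over Q (because 848 is not a perfect cube, so h has no rational root, and a monic cubic with no rational root is irreducible), g is also irreducible (irreducibility is preserved under the substitution x → x + 21). Hence m_α(x) = x^3 + 63x^2 + 1323x + 8413.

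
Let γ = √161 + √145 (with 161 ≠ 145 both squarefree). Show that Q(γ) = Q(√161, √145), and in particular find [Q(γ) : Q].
[Q(γ) : Q] = 4 (equivalently, Q(γ) = Q(√161, √145))

Obviously Q(γ) ⊆ Q(√161, √145), and [Q(√161, √145):Q] = 4 (since 161, 145 are distinct squarefree integers > 1 with 23345 not a perfect square). To show equality we compute the minimal polynomial of γ. From γ = √161 + √145: γ^2 = 161 + 2√(23345) + 145 = 306 + 2√(23345), so γ^2 - 306 = 2√(23345); squaring, (γ^2 - 306)^2 = 4·23345, i.e. γ^4 - 612γ^2 + 93636 - 93380 = 0, i.e. γ^4 - 612γ^2 + 256 = 0. So γ is a root of x^4 - 612x^2 + 256. This polynomial is irreducible over Q: it has no rational root (each ±√161 ± √145 is irrational), and any factorization into two quadratics over Q would force √(23345) ∈ Q (pairing opposite roots) or √161, √145 ∈ Q (other pairings), all impossible. Hence [Q(γ):Q] = 4 = [Q(√161, √145):Q], so Q(γ) = Q(√161, √145).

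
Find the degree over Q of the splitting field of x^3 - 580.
[K : Q] = 6

The roots of x^3 - 580 are ∛580, ω∛580, ω^2∛580 where ω = e^(2πi/3) is a primitive cube root of unity, so K = Q(∛580, ω). Now [Q(∛580):Q] = 3 (since 580 is not a perfect cube, x^3 - 580 is irreducible) and [Q(ω):Q] = 2. Both 2 and 3 divide [K:Q], and [K:Q] ≤ 3·2 = 6, so [K:Q] = 6. (Equivalently: Q(∛580) ⊂ R but ω ∉ R, so [K : Q(∛580)] = 2.)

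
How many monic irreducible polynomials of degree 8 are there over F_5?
There are 48750 monic irreducible polynomials of degree 8 over F_5

Each element of F_{5^8} that lies in no proper subfield is a root of exactly one monic irreducible of degree 8 over F_5, and each such polynomial has 8 distinct roots in F_{5^8}. By Möbius inversion the count is N_5(8) = (1/8) Σ_{d|8} μ(8/d) · 5^d = (1/8)(μ(8)·5^1 + μ(4)·5^2 + μ(2)·5^4 + μ(1)·5^8) = 390000/8 = 48750.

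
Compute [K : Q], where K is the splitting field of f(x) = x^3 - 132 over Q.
[K : Q] = 6

The roots of x^3 - 132 are ∛132, ω∛132, ω^2∛132 where ω = e^(2πi/3) is a primitive cube root of unity, so K = Q(∛132, ω). Now [Q(∛132):Q] = 3 (since 132 is not a perfect cube, x^3 - 132 is irreducible) and [Q(ω):Q] = 2. Both 2 and 3 divide [K:Q], and [K:Q] ≤ 3·2 = 6, so [K:Q] = 6. (Equivalently: Q(∛132) ⊂ R but ω ∉ R, so [K : Q(∛132)] = 2.)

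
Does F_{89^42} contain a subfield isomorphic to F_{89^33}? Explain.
No: F_{89^33} is not a subfield of F_{89^42}

F_{p^m} embeds in F_{p^n} iff m | n. Here 33 ∤ 42 (since 42 = 1·33 + 9 with remainder 9 ≠ 0), so F_{89^33} is not a subfield of F_{89^42}. Equivalently: if it were, the tower law would give 33 = [F_{89^33}:F_89] dividing [F_{89^42}:F_89] = 42, contradiction.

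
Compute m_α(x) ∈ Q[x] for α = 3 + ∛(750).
m_α(x) = x^3 - 9x^2 + 27x - 777

Set β = α - 3 = ∛(750), so β^3 = 750. Then (α - 3)^3 - 750 = 0, i.e. α is a root of g(x) = (x - 3)^3 - 750 = x^3 - 9x^2 + 27x - 777. Since g(x) = h(x - 3) where h(x) = x^3 - 750, and h is irreducible over Q (because 750 is not a perfect cube, so h has no rational root, and a monic cubic with no rational root is irreducible), g is also irreducible (irreducibility is preserved under the substitution x → x - 3). Hence m_α(x) = x^3 - 9x^2 + 27x - 777.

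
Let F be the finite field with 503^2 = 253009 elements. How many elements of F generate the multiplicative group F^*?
There are φ(253008) = 72000 primitive elements

F_q^* is cyclic of order q - 1 = 253008. A cyclic group of order m has exactly φ(m) generators. Here m = 253008 = 2^4 · 3^2 · 7 · 251, so the number of primitive elements is φ(253008) = 72000.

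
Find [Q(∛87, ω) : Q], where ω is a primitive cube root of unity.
[Q(∛87, ω) : Q] = 6

[Q(∛87):Q] = 3 (min poly x^3 - 87, irreducible since 87 is not a perfect cube). [Q(ω):Q] = 2 (min poly x^2 + x + 1). Since Q(∛87) ⊂ R and ω ∉ R, we have ω ∉ Q(∛87), so x^2 + x + 1 remains irreducible over Q(∛87) and [Q(∛87, ω) : Q(∛87)] = 2. By the tower law, [Q(∛87, ω) : Q] = 3 · 2 = 6. (In fact Q(∛87, ω) is the splitting field of x^3 - 87 over Q.)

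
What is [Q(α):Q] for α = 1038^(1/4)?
[Q(α):Q] = 4

α is a root of x^4 - 1038. By Eisenstein's criterion at the prime p = 2 (which divides the constant term 1038 but p^2 = 4 does not, since 1038 is squarefree), x^4 - 1038 is irreducible over Q. Hence [Q(α):Q] = 4.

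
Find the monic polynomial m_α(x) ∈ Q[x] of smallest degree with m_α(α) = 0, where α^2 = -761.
m_α(x) = x^2 + 761

α satisfies α^2 + 761 = 0, so x^2 + 761 annihilates α. Since d = -761 is squarefree and ≠ 1, it is not a perfect square in Q, so x^2 + 761 has no rational root and is therefore irreducible over Q (a degree-2 polynomial over a field is irreducible iff it has no root). Hence m_α(x) = x^2 + 761.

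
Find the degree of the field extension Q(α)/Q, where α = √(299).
[Q(α):Q] = 2

[Q(α):Q] equals the degree of the minimal polynomial of α. Here α^2 = 299 and x^2 - 299 is irreducible (d = 299 is squarefree, ≠ 1, hence not a square), so deg(m_α) = 2. Thus [Q(α):Q] = 2.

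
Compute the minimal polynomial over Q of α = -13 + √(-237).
m_α(x) = x^2 + 26x + 406

From α + 13 = √(-237), squaring gives (α + 13)^2 = -237, i.e. α^2 + 26α + 169 = -237, so α^2 + 26α + 406 = 0. The discriminant of x^2 + 26x + 406 is (26)^2 - 4·(406) = 676 - 1624 = -948, and 4·(-237) is not a perfect square in Q since -237 is squarefree and ≠ 1. Hence x^2 + 26x + 406 is irreducible over Q and is the minimal polynomial of α.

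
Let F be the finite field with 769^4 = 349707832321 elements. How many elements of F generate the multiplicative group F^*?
There are φ(349707832320) = 68388126720 primitive elements

F_q^* is cyclic of order q - 1 = 349707832320. A cyclic group of order m has exactly φ(m) generators. Here m = 349707832320 = 2^10 · 3 · 5 · 7 · 11 · 17 · 17393, so the number of primitive elements is φ(349707832320) = 68388126720.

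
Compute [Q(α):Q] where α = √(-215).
[Q(α):Q] = 2

[Q(α):Q] equals the degree of the minimal polynomial of α. Here α^2 = -215 and x^2 + 215 is irreducible (d = -215 is squarefree, ≠ 1, hence not a square), so deg(m_α) = 2. Thus [Q(α):Q] = 2.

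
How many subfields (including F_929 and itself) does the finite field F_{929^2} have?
F_{929^2} has 2 subfields

The subfields of F_{p^n} are exactly the fields F_{p^d} for d | n (each is the fixed field of the unique index-d subgroup of Gal(F_{p^n}/F_p) ≅ Z/nZ). The divisors of n = 2 are {1, 2}, giving 2 subfields: F_{929^1}, F_{929^2}.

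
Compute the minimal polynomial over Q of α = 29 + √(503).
m_α(x) = x^2 - 58x + 338

From α - 29 = √(503), squaring gives (α - 29)^2 = 503, i.e. α^2 - 58α + 841 = 503, so α^2 - 58α + 338 = 0. The discriminant of x^2 - 58x + 338 is (-58)^2 - 4·(338) = 3364 - 1352 = 2012, and 4·(503) is not a perfect square in Q since 503 is squarefree and ≠ 1. Hence x^2 - 58x + 338 is irreducible over Q and is the minimal polynomial of α.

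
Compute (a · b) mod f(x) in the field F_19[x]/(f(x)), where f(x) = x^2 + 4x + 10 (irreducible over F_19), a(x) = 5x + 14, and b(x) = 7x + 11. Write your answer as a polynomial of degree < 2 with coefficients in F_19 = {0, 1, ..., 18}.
a · b ≡ 13x + 13 (mod f(x))

Multiply in F_19[x]: a(x)·b(x) = (5x + 14)·(7x + 11) = 16x^2 + x + 2. This has degree ≥ 2, so divide by f(x) over F_19: 16x^2 + x + 2 = (16)·(x^2 + 4x + 10) + (13x + 13). Hence a·b ≡ 13x + 13 (mod f). (F_19[x]/(f) is a field with 19^2 = 361 elements since f is irreducible of degree 2.)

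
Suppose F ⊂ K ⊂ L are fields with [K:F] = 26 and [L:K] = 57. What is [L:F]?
[L:F] = 1482

The tower law says that for any tower of field extensions F ⊂ K ⊂ L with finite degrees, [L:F] = [L:K] · [K:F]. Here this gives [L:F] = 57 · 26 = 1482.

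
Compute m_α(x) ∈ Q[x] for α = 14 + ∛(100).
m_α(x) = x^3 - 42x^2 + 588x - 2844

Set β = α - 14 = ∛(100), so β^3 = 100. Then (α - 14)^3 - 100 = 0, i.e. α is a root of g(x) = (x - 14)^3 - 100 = x^3 - 42x^2 + 588x - 2844. Since g(x) = h(x - 14) where h(x) = x^3 - 100, and h is irreducible over Q (because 100 is not a perfect cube, so h has no rational root, and a monic cubic with no rational root is irreducible), g is also irreducible (irreducibility is preserved under the substitution x → x - 14). Hence m_α(x) = x^3 - 42x^2 + 588x - 2844.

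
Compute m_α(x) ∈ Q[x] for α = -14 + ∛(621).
m_α(x) = x^3 + 42x^2 + 588x + 2123

Set β = α + 14 = ∛(621), so β^3 = 621. Then (α + 14)^3 - 621 = 0, i.e. α is a root of g(x) = (x + 14)^3 - 621 = x^3 + 42x^2 + 588x + 2123. Since g(x) = h(x + 14) where h(x) = x^3 - 621, and h is irreducible over Q (because 621 is not a perfect cube, so h has no rational root, and a monic cubic with no rational root is irreducible), g is also irreducible (irreducibility is preserved under the substitution x → x + 14). Hence m_α(x) = x^3 + 42x^2 + 588x + 2123.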